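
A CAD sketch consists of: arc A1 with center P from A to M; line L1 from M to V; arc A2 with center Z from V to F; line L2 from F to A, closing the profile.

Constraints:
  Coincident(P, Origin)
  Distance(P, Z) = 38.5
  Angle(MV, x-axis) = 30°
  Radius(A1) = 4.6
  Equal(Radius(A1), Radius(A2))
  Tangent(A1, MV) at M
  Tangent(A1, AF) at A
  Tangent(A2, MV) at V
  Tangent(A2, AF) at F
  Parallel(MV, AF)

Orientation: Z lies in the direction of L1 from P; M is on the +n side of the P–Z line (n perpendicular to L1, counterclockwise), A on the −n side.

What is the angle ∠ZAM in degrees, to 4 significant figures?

83.19°

The slot axis is L1's direction at 30.0°, so u = (cos 30.0°, sin 30.0°) = (0.8660, 0.5000) and n = (−sin 30.0°, cos 30.0°) = (-0.5000, 0.8660). P is at the origin and Z lies 38.5 along u from P, so Z = 38.5·u = (33.34, 19.25). Tangency of A1 to both parallel lines with radius 4.6 puts M and A at P ± 4.6·n: M = (-2.300, 3.984), A = (2.300, -3.984). Then cos ∠ZAM = AZ·AM / (|AZ||AM|), giving 83.19°.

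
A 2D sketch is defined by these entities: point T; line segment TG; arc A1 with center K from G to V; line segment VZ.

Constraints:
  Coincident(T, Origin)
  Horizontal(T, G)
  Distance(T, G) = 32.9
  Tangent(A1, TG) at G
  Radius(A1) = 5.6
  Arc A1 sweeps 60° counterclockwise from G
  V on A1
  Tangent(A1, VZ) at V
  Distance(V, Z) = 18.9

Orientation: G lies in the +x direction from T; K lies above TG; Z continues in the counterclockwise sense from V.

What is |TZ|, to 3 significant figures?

50.9

T is at the origin; TG is horizontal with |TG| = 32.9 and G on the +x side, so G = (32.9, 0.00). The tangent condition forces KG to be normal to TG, so K = G + (0, 5.6) = (32.9, 5.60). On A1, G sits at bearing -90° from K; a 60° counterclockwise sweep puts V at bearing -30°, so V = K + 5.6·(cos -30°, sin -30°) = (37.7, 2.80). Since A1 is tangent to VZ there, KV ⟂ VZ, so VZ runs along (−sin -30°, cos -30°); with |VZ| = 18.9, Z = (47.2, 19.2). Then |TZ| = |Z − T| = 50.9.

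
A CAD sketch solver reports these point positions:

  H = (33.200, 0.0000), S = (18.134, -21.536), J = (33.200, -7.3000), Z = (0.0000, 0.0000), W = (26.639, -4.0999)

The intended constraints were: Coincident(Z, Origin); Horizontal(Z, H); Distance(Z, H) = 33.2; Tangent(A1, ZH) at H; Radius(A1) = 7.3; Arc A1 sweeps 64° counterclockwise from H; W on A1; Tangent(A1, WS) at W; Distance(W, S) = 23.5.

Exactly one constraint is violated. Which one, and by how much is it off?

Distance(W, S) = 23.5 — off by 4.10.

Z = (0.00, 0.00) ✓; Z.y = 0.00, H.y = 0.00 ✓; |ZH| = 33.20 ✓; ∠(JH, HZ) = 90.00° ✓; |JH| = 7.300 ✓; bearing(J→W) − bearing(J→H) = 64.00° ✓; |JW| = 7.300 ✓; ∠(JW, WS) = 90.00° ✓; |WS| = 19.40 ✗.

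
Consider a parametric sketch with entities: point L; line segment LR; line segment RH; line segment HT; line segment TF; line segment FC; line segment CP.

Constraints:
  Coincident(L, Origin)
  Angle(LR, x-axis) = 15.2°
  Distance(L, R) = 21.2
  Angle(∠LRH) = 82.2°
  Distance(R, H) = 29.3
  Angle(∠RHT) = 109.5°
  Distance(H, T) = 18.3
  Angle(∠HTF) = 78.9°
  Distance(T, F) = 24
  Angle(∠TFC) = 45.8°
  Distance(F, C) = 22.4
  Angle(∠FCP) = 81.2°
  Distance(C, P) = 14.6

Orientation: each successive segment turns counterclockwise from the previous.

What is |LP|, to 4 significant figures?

33.30

L is at the origin; LR runs at 15.2° with length 21.2, so R = (20.46, 5.558). ∠LRH = 82.2° gives RH at 113.0° from the x-axis; with |RH| = 29.3, H = (9.010, 32.53). ∠RHT = 109.5° gives HT at -176.5° from the x-axis; with |HT| = 18.3, T = (-9.256, 31.41). ∠HTF = 78.9° gives TF at -75.40° from the x-axis; with |TF| = 24.0, F = (-3.206, 8.187). ∠TFC = 45.8° gives FC at 58.80° from the x-axis; with |FC| = 22.4, C = (8.398, 27.35). ∠FCP = 81.2° gives CP at 157.6° from the x-axis; with |CP| = 14.6, P = (-5.101, 32.91). Then |LP| = |P − L| = 33.30.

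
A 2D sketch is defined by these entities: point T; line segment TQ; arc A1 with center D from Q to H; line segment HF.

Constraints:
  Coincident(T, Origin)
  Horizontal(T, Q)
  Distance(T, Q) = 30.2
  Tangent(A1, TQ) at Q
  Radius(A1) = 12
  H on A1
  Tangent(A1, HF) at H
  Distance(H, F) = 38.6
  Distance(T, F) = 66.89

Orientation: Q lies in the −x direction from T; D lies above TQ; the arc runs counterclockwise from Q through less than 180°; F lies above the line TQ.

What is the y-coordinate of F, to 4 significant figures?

49.71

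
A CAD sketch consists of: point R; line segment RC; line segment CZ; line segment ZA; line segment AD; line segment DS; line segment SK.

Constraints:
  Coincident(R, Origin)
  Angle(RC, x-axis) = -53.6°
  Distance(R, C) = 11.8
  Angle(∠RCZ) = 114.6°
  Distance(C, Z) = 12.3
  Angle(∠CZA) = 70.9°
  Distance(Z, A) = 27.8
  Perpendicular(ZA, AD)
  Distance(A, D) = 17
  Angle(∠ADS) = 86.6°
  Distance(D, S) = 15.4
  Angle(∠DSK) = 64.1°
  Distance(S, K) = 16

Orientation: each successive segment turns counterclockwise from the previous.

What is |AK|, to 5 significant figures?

7.8387

∠ADS = 86.6° gives DS at -55.700° from the x-axis; with |DS| = 15.4, S = (-1.1428, -4.5804). ∠DSK = 64.1° gives SK at 60.200° from the x-axis; with |SK| = 16.0, K = (6.8087, 9.3039). Then |AK| = |K − A| = 7.8387.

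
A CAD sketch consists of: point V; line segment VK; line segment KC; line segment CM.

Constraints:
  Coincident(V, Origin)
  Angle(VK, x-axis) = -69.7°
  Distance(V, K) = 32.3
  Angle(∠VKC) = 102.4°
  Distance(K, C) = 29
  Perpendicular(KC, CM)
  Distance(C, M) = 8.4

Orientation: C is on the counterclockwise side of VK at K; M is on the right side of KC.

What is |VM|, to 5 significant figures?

53.732

∠VKC = 102.4°, so KC runs at -69.7° + (180° − 102.4°) = 7.9000° from the x-axis; with |KC| = 29.0, C = K + 29.0·(cos 7.9000°, sin 7.9000°) = (39.931, -26.308). KC ⟂ CM; with |CM| = 8.4 on the right of KC, M = C + 8.4·(0.13744, -0.99051) = (41.085, -34.628). Then |VM| = |M − V| = 53.732.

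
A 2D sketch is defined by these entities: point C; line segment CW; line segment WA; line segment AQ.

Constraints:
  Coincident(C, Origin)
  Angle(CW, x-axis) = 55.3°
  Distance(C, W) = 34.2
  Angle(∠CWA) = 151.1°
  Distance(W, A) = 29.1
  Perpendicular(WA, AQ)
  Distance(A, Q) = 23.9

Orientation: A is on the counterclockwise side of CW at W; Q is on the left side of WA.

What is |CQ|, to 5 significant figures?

59.499

C is at the origin; CW runs at 55.3° with length 34.2, so W = 34.2·(cos 55.3°, sin 55.3°) = (19.469, 28.117). ∠CWA = 151.1°, so WA runs at 55.3° + (180° − 151.1°) = 84.200° from the x-axis; with |WA| = 29.1, A = W + 29.1·(cos 84.200°, sin 84.200°) = (22.410, 57.068). The perpendicularity gives AQ at right angles to WA; with |AQ| = 23.9 on the left of WA, Q = A + 23.9·(-0.99488, 0.10106) = (-1.3676, 59.484). Then |CQ| = |Q − C| = 59.499.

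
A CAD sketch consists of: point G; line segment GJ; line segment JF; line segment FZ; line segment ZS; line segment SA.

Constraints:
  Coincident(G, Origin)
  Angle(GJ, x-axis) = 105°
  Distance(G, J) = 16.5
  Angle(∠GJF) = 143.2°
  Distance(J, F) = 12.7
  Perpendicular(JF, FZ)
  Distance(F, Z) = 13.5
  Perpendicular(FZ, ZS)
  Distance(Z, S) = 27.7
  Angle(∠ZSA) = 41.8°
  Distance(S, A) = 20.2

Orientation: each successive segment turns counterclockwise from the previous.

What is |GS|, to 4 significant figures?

4.034

G is at the origin; GJ runs at 105.0° with length 16.5, so J = (-4.271, 15.94). ∠GJF = 143.2° gives JF at 141.8° from the x-axis; with |JF| = 12.7, F = (-14.25, 23.79). JF is perpendicular to FZ, so FZ runs at -128.2°; with |FZ| = 13.5, Z = (-22.60, 13.18). FZ is perpendicular to ZS, so ZS runs at -38.20°; with |ZS| = 27.7, S = (-0.8312, -3.947). Then |GS| = |S − G| = 4.034.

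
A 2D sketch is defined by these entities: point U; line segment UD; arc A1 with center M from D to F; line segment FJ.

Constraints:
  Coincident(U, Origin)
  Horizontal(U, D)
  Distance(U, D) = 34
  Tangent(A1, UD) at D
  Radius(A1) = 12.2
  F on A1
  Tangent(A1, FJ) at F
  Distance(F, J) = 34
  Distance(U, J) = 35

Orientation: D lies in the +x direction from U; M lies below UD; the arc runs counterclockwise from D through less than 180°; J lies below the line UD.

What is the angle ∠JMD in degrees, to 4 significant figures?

128.2°

U is at the origin; UD is horizontal with |UD| = 34.0 and D on the +x side, so D = (34.00, 0.000). The tangent condition forces MD to be normal to UD, so M = D + (0, -12.2) = (34.00, -12.20). Since MF ⟂ FJ (tangency), |MJ| = √(12.2² + 34.0²) = 36.12 regardless of where F sits on A1. So J lies on both circle(U, 35.0) and circle(M, 36.12); the below-UD intersection is J = (5.619, -34.55). F is the foot of the tangent from J: F = (23.66, -5.727).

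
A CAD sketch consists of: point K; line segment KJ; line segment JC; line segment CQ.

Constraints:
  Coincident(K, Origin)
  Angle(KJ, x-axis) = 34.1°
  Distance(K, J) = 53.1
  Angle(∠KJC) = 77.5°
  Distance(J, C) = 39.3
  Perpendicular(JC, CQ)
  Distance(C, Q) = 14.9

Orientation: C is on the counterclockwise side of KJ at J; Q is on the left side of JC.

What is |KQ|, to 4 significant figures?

46.24

∠KJC = 77.5°, so JC runs at 34.1° + (180° − 77.5°) = 136.6° from the x-axis; with |JC| = 39.3, C = J + 39.3·(cos 136.6°, sin 136.6°) = (15.42, 56.77). The perpendicularity gives CQ at right angles to JC; with |CQ| = 14.9 on the left of JC, Q = C + 14.9·(-0.6871, -0.7266) = (5.178, 45.95). Then |KQ| = |Q − K| = 46.24.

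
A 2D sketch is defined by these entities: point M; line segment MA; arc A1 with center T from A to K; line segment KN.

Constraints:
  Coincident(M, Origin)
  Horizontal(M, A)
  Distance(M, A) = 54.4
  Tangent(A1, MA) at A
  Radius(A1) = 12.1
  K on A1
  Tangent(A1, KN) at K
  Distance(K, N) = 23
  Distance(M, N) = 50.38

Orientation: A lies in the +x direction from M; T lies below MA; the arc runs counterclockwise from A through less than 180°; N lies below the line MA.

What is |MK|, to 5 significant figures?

43.642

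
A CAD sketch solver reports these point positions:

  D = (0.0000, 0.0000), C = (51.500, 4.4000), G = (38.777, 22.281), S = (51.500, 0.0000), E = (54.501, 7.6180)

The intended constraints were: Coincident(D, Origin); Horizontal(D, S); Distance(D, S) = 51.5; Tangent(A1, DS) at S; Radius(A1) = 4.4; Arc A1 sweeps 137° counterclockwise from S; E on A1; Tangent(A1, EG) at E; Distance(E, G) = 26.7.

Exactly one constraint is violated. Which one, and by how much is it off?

Distance(E, G) = 26.7 — off by 5.20.

D = (0.00, 0.00) ✓; D.y = 0.00, S.y = 0.00 ✓; |DS| = 51.50 ✓; ∠(CS, SD) = 90.00° ✓; |CS| = 4.400 ✓; bearing(C→E) − bearing(C→S) = 137.0° ✓; |CE| = 4.400 ✓; ∠(CE, EG) = 90.00° ✓; |EG| = 21.50 ✗.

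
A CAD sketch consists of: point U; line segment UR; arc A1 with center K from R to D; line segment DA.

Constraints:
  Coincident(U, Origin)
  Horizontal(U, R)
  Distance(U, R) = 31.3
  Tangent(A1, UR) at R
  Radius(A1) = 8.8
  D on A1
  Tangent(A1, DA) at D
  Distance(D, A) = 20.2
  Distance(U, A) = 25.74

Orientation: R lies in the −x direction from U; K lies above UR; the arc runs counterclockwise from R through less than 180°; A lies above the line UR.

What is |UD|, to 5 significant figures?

24.087

Checks: |UR| = 31.30 ✓; ∠(KR, RU) = 90.00° ✓; |KR| = 8.800 ✓; |KD| = 8.800 ✓; ∠(KD, DA) = 90.00° ✓; |DA| = 20.20 ✓; |UA| = 25.74 ✓.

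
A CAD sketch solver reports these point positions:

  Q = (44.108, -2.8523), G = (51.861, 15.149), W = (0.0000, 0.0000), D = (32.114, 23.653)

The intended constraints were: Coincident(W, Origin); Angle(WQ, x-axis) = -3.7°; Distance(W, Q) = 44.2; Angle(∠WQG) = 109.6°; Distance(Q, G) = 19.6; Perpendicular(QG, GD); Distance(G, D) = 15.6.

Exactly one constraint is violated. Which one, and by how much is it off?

Distance(G, D) = 15.6 — off by 5.90.

W = (0.00, 0.00) ✓; WQ at -3.700° ✓; |WQ| = 44.20 ✓; ∠WQG = 109.6° ✓; |QG| = 19.60 ✓; ∠(QG, GD) = 90.00° ✓; |GD| = 21.50 ✗.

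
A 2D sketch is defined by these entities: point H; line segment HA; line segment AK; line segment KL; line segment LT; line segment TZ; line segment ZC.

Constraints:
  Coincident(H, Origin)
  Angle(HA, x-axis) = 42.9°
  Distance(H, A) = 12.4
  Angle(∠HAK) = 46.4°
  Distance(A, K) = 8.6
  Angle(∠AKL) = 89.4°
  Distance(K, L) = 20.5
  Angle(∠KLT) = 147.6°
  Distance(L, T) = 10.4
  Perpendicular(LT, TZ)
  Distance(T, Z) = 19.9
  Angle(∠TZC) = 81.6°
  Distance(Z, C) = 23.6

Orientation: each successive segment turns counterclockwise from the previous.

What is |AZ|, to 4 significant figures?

23.09

H is at the origin; HA runs at 42.9° with length 12.4, so A = (9.084, 8.441). ∠HAK = 46.4° gives AK at 176.5° from the x-axis; with |AK| = 8.6, K = (0.4996, 8.966). ∠AKL = 89.4° gives KL at -92.90° from the x-axis; with |KL| = 20.5, L = (-0.5376, -11.51). ∠KLT = 147.6° gives LT at -60.50° from the x-axis; with |LT| = 10.4, T = (4.584, -20.56). The perpendicularity gives TZ at right angles to LT, so TZ runs at 29.50°; with |TZ| = 19.9, Z = (21.90, -10.76). Then |AZ| = |Z − A| = 23.09.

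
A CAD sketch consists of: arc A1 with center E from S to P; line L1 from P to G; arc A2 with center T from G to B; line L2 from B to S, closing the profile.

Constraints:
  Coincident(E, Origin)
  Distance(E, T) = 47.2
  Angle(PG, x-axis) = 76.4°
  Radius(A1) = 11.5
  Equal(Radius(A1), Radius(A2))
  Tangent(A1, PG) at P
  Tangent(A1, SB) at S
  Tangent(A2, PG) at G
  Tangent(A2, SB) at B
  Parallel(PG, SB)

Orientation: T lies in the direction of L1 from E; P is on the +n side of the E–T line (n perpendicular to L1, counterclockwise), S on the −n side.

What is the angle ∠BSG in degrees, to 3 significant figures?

26.0°

The slot axis is L1's direction at 76.4°, so u = (cos 76.4°, sin 76.4°) = (0.235, 0.972) and n = (−sin 76.4°, cos 76.4°) = (-0.972, 0.235). E is at the origin and T lies 47.2 along u from E, so T = 47.2·u = (11.1, 45.9). Tangency of A1 to both parallel lines with radius 11.5 puts P and S at E ± 11.5·n: P = (-11.2, 2.70), S = (11.2, -2.70). Equal radii place G and B the same way about T: G = T + 11.5·n = (-0.0788, 48.6), B = T − 11.5·n = (22.3, 43.2). Then cos ∠BSG = SB·SG / (|SB||SG|), giving 26.0°.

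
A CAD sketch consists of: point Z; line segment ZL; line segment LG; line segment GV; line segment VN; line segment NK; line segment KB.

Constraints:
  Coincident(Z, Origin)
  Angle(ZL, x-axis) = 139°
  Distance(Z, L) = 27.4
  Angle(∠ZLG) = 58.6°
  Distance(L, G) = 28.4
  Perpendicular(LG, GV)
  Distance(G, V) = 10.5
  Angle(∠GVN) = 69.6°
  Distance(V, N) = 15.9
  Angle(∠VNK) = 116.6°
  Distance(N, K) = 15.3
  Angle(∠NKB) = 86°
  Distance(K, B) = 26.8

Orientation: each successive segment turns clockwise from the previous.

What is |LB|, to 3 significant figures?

40.2

Z is at the origin; ZL runs at 139.0° with length 27.4, so L = (-20.7, 18.0). ∠ZLG = 58.6° gives LG at 17.6° from the x-axis; with |LG| = 28.4, G = (6.39, 26.6). LG is perpendicular to GV, so GV runs at -72.4°; with |GV| = 10.5, V = (9.57, 16.6). ∠GVN = 69.6° gives VN at 177° from the x-axis; with |VN| = 15.9, N = (-6.31, 17.3). ∠VNK = 116.6° gives NK at 114° from the x-axis; with |NK| = 15.3, K = (-12.5, 31.3). ∠NKB = 86.0° gives KB at 19.8° from the x-axis; with |KB| = 26.8, B = (12.7, 40.4). Then |LB| = |B − L| = 40.2.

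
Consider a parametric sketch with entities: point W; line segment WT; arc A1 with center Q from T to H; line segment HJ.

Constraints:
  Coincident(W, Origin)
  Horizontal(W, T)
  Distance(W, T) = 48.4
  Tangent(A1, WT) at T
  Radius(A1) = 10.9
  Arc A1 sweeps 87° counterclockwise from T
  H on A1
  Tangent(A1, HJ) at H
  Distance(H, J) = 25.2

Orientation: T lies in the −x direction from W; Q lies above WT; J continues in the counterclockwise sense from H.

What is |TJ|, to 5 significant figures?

37.534

W is at the origin; WT is horizontal with |WT| = 48.4 and T on the −x side, so T = (-48.400, 0.0000). The tangent condition forces QT to be normal to WT, so Q = T + (0, 10.9) = (-48.400, 10.900). On A1, T sits at bearing -90° from Q; an 87° counterclockwise sweep puts H at bearing -3°, so H = Q + 10.9·(cos -3°, sin -3°) = (-37.515, 10.330). Since A1 is tangent to HJ there, QH ⟂ HJ, so HJ runs along (−sin -3°, cos -3°); with |HJ| = 25.2, J = (-36.196, 35.495). Then |TJ| = |J − T| = 37.534.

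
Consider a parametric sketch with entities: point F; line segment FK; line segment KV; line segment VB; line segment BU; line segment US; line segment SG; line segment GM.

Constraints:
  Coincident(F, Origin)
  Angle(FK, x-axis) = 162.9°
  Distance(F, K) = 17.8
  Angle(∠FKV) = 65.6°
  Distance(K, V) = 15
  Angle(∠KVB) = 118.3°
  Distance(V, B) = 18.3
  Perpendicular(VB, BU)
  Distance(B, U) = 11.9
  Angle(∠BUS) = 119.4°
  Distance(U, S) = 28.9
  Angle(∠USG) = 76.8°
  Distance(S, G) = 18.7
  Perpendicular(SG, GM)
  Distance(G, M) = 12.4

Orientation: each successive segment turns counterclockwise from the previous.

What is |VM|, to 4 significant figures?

4.674

F is at the origin; FK runs at 162.9° with length 17.8, so K = (-17.01, 5.234). ∠FKV = 65.6° gives KV at -82.70° from the x-axis; with |KV| = 15.0, V = (-15.11, -9.644). ∠KVB = 118.3° gives VB at -21.00° from the x-axis; with |VB| = 18.3, B = (1.977, -16.20). VB is perpendicular to BU, so BU runs at 69.00°; with |BU| = 11.9, U = (6.242, -5.093). ∠BUS = 119.4° gives US at 129.6° from the x-axis; with |US| = 28.9, S = (-12.18, 17.17). ∠USG = 76.8° gives SG at -127.2° from the x-axis; with |SG| = 18.7, G = (-23.49, 2.280). SG is perpendicular to GM, so GM runs at -37.20°; with |GM| = 12.4, M = (-13.61, -5.217). Then |VM| = |M − V| = 4.674.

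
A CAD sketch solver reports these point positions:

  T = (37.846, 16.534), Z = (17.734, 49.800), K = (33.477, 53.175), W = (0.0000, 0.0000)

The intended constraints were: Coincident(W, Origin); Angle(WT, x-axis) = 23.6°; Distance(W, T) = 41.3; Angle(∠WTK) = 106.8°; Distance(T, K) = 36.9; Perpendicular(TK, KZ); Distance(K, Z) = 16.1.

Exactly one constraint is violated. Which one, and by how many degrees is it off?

Perpendicular(TK, KZ) — off by 5.30°.

W = (0.00, 0.00) ✓; WT at 23.60° ✓; |WT| = 41.30 ✓; ∠WTK = 106.8° ✓; |TK| = 36.90 ✓; ∠(TK, KZ) = 95.30° ✗; |KZ| = 16.10 ✓.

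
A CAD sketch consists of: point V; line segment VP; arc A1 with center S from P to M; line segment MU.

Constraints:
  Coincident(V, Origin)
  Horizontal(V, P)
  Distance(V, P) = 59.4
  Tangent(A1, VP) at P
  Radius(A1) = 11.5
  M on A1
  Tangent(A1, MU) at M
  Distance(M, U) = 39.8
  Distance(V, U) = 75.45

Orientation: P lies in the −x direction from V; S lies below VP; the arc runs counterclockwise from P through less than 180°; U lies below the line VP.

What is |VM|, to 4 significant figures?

71.77

Checks: |SM| = 11.50 ✓; ∠(SM, MU) = 90.00° ✓; |MU| = 39.80 ✓; |VU| = 75.45 ✓.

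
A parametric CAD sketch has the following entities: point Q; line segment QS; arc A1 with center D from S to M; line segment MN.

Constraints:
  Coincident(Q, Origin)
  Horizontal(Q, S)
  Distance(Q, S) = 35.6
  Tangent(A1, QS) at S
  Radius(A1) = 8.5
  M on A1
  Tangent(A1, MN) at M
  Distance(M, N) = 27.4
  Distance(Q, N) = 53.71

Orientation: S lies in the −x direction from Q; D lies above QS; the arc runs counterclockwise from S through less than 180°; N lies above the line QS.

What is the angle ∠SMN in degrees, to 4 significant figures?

123.0°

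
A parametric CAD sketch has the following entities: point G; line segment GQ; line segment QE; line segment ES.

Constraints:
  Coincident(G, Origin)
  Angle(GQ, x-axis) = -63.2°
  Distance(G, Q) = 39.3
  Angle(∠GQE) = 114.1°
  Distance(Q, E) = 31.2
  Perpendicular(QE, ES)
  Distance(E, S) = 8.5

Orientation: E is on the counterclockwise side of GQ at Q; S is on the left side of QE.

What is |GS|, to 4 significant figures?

54.60

G is at the origin; GQ runs at -63.2° with length 39.3, so Q = 39.3·(cos -63.2°, sin -63.2°) = (17.72, -35.08). ∠GQE = 114.1°, so QE runs at -63.2° + (180° − 114.1°) = 2.700° from the x-axis; with |QE| = 31.2, E = Q + 31.2·(cos 2.700°, sin 2.700°) = (48.88, -33.61). QE ⟂ ES; with |ES| = 8.5 on the left of QE, S = E + 8.5·(-0.04711, 0.9989) = (48.48, -25.12). Then |GS| = |S − G| = 54.60.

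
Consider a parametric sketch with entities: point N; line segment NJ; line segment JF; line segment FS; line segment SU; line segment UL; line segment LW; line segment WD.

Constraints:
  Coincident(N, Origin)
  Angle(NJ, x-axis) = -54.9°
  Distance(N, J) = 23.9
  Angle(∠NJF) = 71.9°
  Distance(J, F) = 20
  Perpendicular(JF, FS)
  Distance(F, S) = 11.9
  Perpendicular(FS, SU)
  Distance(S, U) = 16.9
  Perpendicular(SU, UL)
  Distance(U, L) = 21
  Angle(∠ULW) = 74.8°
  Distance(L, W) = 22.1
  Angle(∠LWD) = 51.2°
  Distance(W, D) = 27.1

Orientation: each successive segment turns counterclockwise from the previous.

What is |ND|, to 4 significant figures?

11.23

N is at the origin; NJ runs at -54.9° with length 23.9, so J = (13.74, -19.55). ∠NJF = 71.9° gives JF at 53.20° from the x-axis; with |JF| = 20.0, F = (25.72, -3.539). JF ⟂ FS, so FS runs at 143.2°; with |FS| = 11.9, S = (16.19, 3.589). The perpendicularity gives SU at right angles to FS, so SU runs at -126.8°; with |SU| = 16.9, U = (6.071, -9.943). SU is perpendicular to UL, so UL runs at -36.80°; with |UL| = 21.0, L = (22.89, -22.52). ∠ULW = 74.8° gives LW at 68.40° from the x-axis; with |LW| = 22.1, W = (31.02, -1.975). ∠LWD = 51.2° gives WD at -162.8° from the x-axis; with |WD| = 27.1, D = (5.134, -9.988). Then |ND| = |D − N| = 11.23.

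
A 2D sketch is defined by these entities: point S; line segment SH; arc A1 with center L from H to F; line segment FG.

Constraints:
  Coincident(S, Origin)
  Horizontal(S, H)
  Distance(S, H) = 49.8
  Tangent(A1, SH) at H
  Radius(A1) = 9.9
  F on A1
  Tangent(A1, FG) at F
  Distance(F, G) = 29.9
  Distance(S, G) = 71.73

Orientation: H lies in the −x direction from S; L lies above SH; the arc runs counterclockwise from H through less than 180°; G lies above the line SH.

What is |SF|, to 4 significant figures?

44.73

Checks: |LF| = 9.900 ✓; ∠(LF, FG) = 90.00° ✓; |FG| = 29.90 ✓; |SG| = 71.73 ✓.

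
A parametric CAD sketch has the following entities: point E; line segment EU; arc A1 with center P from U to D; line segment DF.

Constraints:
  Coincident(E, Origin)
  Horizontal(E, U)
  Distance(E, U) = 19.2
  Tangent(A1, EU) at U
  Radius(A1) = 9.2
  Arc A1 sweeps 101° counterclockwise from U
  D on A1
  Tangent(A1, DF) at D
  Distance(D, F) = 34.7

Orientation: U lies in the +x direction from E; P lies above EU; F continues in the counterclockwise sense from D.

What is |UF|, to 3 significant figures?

45.1

E is at the origin; E and U share the same y with |EU| = 19.2 and U on the +x side, so U = (19.2, 0.00). A1 meets EU tangentially, so PU is at right angles to EU, so P = U + (0, 9.2) = (19.2, 9.20). On A1, U sits at bearing -90° from P; a 101° counterclockwise sweep puts D at bearing 11°, so D = P + 9.2·(cos 11°, sin 11°) = (28.2, 11.0). Since A1 is tangent to DF there, PD ⟂ DF, so DF runs along (−sin 11°, cos 11°); with |DF| = 34.7, F = (21.6, 45.0). Then |UF| = |F − U| = 45.1.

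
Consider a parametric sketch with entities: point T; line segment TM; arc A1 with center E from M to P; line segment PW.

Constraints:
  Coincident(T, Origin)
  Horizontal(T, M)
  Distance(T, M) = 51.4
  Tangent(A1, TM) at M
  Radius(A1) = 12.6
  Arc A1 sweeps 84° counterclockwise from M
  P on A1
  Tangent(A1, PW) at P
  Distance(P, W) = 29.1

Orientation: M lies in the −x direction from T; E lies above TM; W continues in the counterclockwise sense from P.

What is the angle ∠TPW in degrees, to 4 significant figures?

100.2°

T is at the origin; T and M share the same y with |TM| = 51.4 and M on the −x side, so M = (-51.40, 0.000). Tangency of A1 to TM means the radius EM is perpendicular to TM, so E = M + (0, 12.6) = (-51.40, 12.60). On A1, M sits at bearing -90° from E; an 84° counterclockwise sweep puts P at bearing -6°, so P = E + 12.6·(cos -6°, sin -6°) = (-38.87, 11.28). The tangent condition forces EP to be normal to PW, so PW runs along (−sin -6°, cos -6°); with |PW| = 29.1, W = (-35.83, 40.22). Then cos ∠TPW = PT·PW / (|PT||PW|), giving 100.2°.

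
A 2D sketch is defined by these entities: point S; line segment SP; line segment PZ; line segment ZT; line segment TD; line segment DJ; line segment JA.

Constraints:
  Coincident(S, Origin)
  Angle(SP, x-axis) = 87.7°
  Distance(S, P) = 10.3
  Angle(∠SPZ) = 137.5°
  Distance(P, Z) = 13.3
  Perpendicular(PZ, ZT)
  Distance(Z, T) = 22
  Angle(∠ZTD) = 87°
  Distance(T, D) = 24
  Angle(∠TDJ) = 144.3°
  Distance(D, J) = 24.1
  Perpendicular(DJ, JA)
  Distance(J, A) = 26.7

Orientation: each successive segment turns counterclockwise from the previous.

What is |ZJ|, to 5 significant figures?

43.150

S is at the origin; SP runs at 87.7° with length 10.3, so P = (0.41336, 10.292). ∠SPZ = 137.5° gives PZ at 130.20° from the x-axis; with |PZ| = 13.3, Z = (-8.1712, 20.450). The perpendicularity gives ZT at right angles to PZ, so ZT runs at -139.80°; with |ZT| = 22.0, T = (-24.975, 6.2501). ∠ZTD = 87.0° gives TD at -46.800° from the x-axis; with |TD| = 24.0, D = (-8.5456, -11.245). ∠TDJ = 144.3° gives DJ at -11.100° from the x-axis; with |DJ| = 24.1, J = (15.104, -15.885). Then |ZJ| = |J − Z| = 43.150.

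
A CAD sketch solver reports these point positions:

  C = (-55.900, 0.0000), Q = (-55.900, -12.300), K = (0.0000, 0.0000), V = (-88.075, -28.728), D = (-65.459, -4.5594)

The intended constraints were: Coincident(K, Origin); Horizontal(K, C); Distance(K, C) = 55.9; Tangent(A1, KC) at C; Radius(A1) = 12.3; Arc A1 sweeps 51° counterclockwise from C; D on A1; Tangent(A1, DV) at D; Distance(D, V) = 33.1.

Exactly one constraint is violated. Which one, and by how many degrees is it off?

Tangent(A1, DV) at D — off by 4.10°.

K = (0.00, 0.00) ✓; K.y = 0.00, C.y = 0.00 ✓; |KC| = 55.90 ✓; ∠(QC, CK) = 90.00° ✓; |QC| = 12.30 ✓; bearing(Q→D) − bearing(Q→C) = 51.00° ✓; |QD| = 12.30 ✓; ∠(QD, DV) = 94.10° ✗; |DV| = 33.10 ✓.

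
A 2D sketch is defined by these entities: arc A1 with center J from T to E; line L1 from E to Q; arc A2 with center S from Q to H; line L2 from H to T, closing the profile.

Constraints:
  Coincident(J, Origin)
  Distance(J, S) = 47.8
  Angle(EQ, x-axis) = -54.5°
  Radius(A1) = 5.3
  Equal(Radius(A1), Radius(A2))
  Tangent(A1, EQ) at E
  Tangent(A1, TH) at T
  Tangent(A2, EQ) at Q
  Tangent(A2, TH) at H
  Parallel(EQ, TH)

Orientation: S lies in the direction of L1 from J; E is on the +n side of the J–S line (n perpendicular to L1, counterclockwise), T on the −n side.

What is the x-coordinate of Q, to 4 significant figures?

32.07

Tangency of A1 to both parallel lines with radius 5.3 puts E and T at J ± 5.3·n: E = (4.315, 3.078), T = (-4.315, -3.078). Equal radii place Q and H the same way about S: Q = S + 5.3·n = (32.07, -35.84), H = S − 5.3·n = (23.44, -41.99). So Q.x = 32.07.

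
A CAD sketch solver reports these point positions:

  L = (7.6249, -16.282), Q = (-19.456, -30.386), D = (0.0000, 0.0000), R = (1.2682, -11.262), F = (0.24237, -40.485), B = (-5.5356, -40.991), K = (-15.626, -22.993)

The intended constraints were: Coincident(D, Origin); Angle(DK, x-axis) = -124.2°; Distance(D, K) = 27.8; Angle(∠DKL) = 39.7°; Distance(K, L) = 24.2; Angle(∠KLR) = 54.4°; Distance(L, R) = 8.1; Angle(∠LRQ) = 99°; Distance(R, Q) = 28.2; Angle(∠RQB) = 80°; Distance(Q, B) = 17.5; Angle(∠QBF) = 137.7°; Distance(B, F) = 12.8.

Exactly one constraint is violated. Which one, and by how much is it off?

Distance(B, F) = 12.8 — off by 7.00.

D = (0.00, 0.00) ✓; DK at -124.2° ✓; |DK| = 27.80 ✓; ∠DKL = 39.70° ✓; |KL| = 24.20 ✓; ∠KLR = 54.40° ✓; |LR| = 8.100 ✓; ∠LRQ = 99.00° ✓; |RQ| = 28.20 ✓; ∠RQB = 80.00° ✓; |QB| = 17.50 ✓; ∠QBF = 137.7° ✓; |BF| = 5.800 ✗.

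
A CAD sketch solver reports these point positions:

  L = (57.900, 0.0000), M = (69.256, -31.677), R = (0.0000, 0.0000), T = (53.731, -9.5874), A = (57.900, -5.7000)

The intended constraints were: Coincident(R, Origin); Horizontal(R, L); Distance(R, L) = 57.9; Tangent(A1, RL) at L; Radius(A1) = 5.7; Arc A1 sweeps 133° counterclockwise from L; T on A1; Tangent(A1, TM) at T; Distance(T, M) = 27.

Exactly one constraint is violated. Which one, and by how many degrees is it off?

Tangent(A1, TM) at T — off by 7.90°.

R = (0.00, 0.00) ✓; R.y = 0.00, L.y = 0.00 ✓; |RL| = 57.90 ✓; ∠(AL, LR) = 90.00° ✓; |AL| = 5.700 ✓; bearing(A→T) − bearing(A→L) = 133.0° ✓; |AT| = 5.700 ✓; ∠(AT, TM) = 97.90° ✗; |TM| = 27.00 ✓.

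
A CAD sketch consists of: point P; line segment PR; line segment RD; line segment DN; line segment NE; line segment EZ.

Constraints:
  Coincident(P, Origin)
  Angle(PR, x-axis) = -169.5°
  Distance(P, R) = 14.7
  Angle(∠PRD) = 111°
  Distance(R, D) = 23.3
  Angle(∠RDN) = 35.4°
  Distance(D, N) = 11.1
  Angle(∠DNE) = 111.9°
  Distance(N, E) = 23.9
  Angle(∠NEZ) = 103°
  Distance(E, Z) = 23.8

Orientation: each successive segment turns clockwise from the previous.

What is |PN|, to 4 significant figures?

20.84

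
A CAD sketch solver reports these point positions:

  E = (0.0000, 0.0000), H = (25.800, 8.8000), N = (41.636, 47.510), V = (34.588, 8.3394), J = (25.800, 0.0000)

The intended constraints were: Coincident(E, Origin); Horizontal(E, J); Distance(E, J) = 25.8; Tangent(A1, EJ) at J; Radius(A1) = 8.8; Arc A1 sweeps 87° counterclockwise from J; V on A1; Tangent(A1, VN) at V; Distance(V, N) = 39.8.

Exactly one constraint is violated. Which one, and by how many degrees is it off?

Tangent(A1, VN) at V — off by 7.20°.

E = (0.00, 0.00) ✓; E.y = 0.00, J.y = 0.00 ✓; |EJ| = 25.80 ✓; ∠(HJ, JE) = 90.00° ✓; |HJ| = 8.800 ✓; bearing(H→V) − bearing(H→J) = 87.00° ✓; |HV| = 8.800 ✓; ∠(HV, VN) = 97.20° ✗; |VN| = 39.80 ✓.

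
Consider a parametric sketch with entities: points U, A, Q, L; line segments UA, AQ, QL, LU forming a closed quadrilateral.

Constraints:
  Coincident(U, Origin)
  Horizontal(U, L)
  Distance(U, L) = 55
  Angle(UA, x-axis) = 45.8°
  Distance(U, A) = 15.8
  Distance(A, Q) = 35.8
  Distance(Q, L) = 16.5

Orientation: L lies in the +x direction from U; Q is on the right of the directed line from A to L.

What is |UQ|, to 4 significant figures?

41.71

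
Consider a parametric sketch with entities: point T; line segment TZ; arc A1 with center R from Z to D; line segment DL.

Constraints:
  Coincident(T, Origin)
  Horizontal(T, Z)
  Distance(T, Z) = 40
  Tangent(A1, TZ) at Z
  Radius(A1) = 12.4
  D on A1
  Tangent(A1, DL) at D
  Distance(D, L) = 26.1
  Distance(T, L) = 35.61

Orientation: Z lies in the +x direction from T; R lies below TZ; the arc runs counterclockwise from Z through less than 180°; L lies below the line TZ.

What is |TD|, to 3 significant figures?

29.6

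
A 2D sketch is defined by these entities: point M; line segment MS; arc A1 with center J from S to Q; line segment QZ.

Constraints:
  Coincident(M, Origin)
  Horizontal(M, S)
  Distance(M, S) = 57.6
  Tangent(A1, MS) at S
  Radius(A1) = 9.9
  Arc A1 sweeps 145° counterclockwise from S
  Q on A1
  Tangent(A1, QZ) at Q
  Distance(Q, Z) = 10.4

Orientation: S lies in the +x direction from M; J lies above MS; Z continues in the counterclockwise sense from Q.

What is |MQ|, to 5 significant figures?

65.791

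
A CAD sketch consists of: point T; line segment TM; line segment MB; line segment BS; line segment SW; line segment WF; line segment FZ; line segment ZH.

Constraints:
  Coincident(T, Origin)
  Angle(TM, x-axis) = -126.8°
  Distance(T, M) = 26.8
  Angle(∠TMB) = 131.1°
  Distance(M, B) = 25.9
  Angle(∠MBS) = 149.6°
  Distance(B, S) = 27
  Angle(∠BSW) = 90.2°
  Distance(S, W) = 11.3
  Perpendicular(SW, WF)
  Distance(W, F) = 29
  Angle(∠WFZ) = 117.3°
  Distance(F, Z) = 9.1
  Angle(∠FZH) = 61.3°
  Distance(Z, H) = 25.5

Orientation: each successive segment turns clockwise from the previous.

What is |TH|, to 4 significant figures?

58.67

∠WFZ = 117.3° gives FZ at -88.60° from the x-axis; with |FZ| = 9.1, Z = (-34.88, -23.12). ∠FZH = 61.3° gives ZH at 152.7° from the x-axis; with |ZH| = 25.5, H = (-57.54, -11.43). Then |TH| = |H − T| = 58.67.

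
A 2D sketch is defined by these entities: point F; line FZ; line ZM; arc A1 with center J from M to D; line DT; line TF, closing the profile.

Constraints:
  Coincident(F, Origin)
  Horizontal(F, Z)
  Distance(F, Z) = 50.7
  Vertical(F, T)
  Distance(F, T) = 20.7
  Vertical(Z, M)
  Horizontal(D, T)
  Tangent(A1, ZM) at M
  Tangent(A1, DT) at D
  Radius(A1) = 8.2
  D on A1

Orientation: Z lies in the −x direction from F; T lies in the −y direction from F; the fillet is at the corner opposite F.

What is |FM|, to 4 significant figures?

52.22

F is at the origin; F and Z share the same y with |FZ| = 50.7 and Z on the −x side, so Z = (-50.70, 0.000). FT is vertical with |FT| = 20.7 and T on the −y side, so T = (0.000, -20.70). The virtual corner opposite F is at (-50.70, -20.70). The tangent condition forces JM to be normal to ZM and tangency of A1 to DT means the radius JD is perpendicular to DT, with radius 8.2, so the center J sits 8.2 in from both sides at J = (-42.50, -12.50). That places the tangent points at M = (-50.70, -12.50) on ZM and D = (-42.50, -20.70) on DT. Then |FM| = |M − F| = 52.22.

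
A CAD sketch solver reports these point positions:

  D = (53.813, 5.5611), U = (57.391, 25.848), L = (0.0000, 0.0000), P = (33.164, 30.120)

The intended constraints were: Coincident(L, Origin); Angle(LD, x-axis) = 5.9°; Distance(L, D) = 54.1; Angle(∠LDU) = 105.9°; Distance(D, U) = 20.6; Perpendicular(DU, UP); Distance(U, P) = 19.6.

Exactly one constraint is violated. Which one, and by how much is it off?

Distance(U, P) = 19.6 — off by 5.00.

L = (0.00, 0.00) ✓; LD at 5.900° ✓; |LD| = 54.10 ✓; ∠LDU = 105.9° ✓; |DU| = 20.60 ✓; ∠(DU, UP) = 90.00° ✓; |UP| = 24.60 ✗.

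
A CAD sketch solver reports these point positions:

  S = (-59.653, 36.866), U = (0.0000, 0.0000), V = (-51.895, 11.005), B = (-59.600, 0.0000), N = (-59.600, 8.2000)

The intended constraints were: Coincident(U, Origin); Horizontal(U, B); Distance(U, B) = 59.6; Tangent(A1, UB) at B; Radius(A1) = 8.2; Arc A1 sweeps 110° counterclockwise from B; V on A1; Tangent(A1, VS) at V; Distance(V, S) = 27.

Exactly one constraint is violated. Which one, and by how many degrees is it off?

Tangent(A1, VS) at V — off by 3.31°.

U = (0.00, 0.00) ✓; U.y = 0.00, B.y = 0.00 ✓; |UB| = 59.60 ✓; ∠(NB, BU) = 90.00° ✓; |NB| = 8.200 ✓; bearing(N→V) − bearing(N→B) = 110.0° ✓; |NV| = 8.200 ✓; ∠(NV, VS) = 93.31° ✗; |VS| = 27.00 ✓.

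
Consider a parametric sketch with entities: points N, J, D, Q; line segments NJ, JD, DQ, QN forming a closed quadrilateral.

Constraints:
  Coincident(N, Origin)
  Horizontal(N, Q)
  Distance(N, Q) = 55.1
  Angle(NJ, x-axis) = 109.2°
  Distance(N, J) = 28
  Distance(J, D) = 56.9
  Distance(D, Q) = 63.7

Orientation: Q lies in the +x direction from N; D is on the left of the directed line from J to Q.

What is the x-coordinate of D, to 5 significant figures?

36.138

Checks: |NQ| = 55.10 ✓; |NJ| = 28.00 ✓; |JD| = 56.90 ✓; |DQ| = 63.70 ✓.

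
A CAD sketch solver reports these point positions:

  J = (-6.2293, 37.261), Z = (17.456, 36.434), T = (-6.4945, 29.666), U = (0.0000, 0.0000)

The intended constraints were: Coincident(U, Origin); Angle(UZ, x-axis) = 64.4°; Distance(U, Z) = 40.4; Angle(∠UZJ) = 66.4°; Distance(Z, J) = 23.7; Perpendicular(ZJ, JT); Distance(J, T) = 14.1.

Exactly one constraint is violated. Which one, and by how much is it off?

Distance(J, T) = 14.1 — off by 6.50.

U = (0.00, 0.00) ✓; UZ at 64.40° ✓; |UZ| = 40.40 ✓; ∠UZJ = 66.40° ✓; |ZJ| = 23.70 ✓; ∠(ZJ, JT) = 90.00° ✓; |JT| = 7.600 ✗.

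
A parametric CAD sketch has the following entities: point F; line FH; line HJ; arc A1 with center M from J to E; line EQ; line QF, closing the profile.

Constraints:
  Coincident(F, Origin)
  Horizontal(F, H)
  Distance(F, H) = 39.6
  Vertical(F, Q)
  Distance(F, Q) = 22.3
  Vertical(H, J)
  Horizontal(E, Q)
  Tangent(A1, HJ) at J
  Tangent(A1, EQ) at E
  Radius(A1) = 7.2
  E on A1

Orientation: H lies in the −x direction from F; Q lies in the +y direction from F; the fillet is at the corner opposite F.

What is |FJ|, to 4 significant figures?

42.38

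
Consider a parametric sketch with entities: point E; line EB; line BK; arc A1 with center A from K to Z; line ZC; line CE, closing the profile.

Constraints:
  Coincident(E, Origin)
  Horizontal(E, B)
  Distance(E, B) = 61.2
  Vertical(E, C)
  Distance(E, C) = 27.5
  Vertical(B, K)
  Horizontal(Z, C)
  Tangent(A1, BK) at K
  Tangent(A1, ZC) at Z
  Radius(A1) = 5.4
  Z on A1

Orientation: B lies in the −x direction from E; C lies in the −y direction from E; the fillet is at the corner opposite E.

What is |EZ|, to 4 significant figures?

62.21

E is at the origin; EB is horizontal with |EB| = 61.2 and B on the −x side, so B = (-61.20, 0.000). EC is vertical with |EC| = 27.5 and C on the −y side, so C = (0.000, -27.50). The virtual corner opposite E is at (-61.20, -27.50). The tangent condition forces AK to be normal to BK and the tangent condition forces AZ to be normal to ZC, with radius 5.4, so the center A sits 5.4 in from both sides at A = (-55.80, -22.10). That places the tangent points at K = (-61.20, -22.10) on BK and Z = (-55.80, -27.50) on ZC. Then |EZ| = |Z − E| = 62.21.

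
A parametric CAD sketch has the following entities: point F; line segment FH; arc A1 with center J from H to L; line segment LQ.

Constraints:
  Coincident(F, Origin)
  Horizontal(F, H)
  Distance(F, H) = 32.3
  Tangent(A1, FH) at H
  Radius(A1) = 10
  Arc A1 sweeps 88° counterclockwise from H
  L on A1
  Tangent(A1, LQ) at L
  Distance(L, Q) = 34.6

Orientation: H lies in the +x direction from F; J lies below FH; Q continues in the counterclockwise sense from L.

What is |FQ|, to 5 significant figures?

49.004

F is at the origin; FH is horizontal with |FH| = 32.3 and H on the +x side, so H = (32.300, 0.0000). Since A1 is tangent to FH there, JH ⟂ FH, so J = H + (0, -10) = (32.300, -10.000). On A1, H sits at bearing 90° from J; an 88° counterclockwise sweep puts L at bearing 178°, so L = J + 10.0·(cos 178°, sin 178°) = (22.306, -9.6510). Since A1 is tangent to LQ there, JL ⟂ LQ, so LQ runs along (−sin 178°, cos 178°); with |LQ| = 34.6, Q = (21.099, -44.230). Then |FQ| = |Q − F| = 49.004.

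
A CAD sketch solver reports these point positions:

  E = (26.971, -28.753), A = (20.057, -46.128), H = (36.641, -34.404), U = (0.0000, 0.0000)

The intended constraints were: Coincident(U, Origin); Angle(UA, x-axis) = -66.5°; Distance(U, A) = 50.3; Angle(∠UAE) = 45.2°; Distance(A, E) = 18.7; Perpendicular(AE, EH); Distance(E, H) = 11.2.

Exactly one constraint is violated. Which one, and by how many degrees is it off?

Perpendicular(AE, EH) — off by 8.60°.

U = (0.00, 0.00) ✓; UA at -66.50° ✓; |UA| = 50.30 ✓; ∠UAE = 45.20° ✓; |AE| = 18.70 ✓; ∠(AE, EH) = 98.60° ✗; |EH| = 11.20 ✓.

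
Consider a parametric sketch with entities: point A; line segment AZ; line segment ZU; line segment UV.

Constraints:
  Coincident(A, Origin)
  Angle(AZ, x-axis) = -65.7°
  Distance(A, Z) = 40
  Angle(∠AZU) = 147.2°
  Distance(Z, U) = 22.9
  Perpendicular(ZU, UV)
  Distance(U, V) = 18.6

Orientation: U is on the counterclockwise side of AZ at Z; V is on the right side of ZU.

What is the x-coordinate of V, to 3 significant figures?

25.6

∠AZU = 147.2°, so ZU runs at -65.7° + (180° − 147.2°) = -32.9° from the x-axis; with |ZU| = 22.9, U = Z + 22.9·(cos -32.9°, sin -32.9°) = (35.7, -48.9). ZU ⟂ UV; with |UV| = 18.6 on the right of ZU, V = U + 18.6·(-0.543, -0.840) = (25.6, -64.5). So V.x = 25.6.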